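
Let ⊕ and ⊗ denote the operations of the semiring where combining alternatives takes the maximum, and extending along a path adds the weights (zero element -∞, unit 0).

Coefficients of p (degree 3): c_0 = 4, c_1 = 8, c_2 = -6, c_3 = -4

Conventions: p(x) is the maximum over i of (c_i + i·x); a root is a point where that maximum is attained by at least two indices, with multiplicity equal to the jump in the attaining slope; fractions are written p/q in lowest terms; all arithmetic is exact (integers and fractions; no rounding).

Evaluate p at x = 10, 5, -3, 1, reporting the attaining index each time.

p(10) = max(4+0·10=4, 8+1·10=18, -6+2·10=14, -4+3·10=26) = 26 (attained by i=3)
p(5) = max(4+0·5=4, 8+1·5=13, -6+2·5=4, -4+3·5=11) = 13 (attained by i=1)
p(-3) = max(4+0·(-3)=4, 8+1·(-3)=5, -6+2·(-3)=-12, -4+3·(-3)=-13) = 5 (attained by i=1)
p(1) = max(4+0·1=4, 8+1·1=9, -6+2·1=-4, -4+3·1=-1) = 9 (attained by i=1)
Answer: p(10) = 26; p(5) = 13; p(-3) = 5; p(1) = 9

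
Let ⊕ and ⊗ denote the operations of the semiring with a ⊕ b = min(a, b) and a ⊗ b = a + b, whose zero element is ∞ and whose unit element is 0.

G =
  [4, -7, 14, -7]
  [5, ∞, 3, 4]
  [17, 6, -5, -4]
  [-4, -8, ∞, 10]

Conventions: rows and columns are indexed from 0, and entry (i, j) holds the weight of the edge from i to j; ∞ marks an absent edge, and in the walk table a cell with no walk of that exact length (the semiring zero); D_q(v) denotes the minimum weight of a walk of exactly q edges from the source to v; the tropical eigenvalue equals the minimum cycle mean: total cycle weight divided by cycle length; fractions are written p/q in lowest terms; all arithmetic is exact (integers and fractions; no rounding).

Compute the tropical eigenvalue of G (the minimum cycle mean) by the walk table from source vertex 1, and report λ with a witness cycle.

q=0: [∞, 0, ∞, ∞]
q=1: [5, ∞, 3, 4]
q=2: [0, -4, -2, -2]
q=3: [-6, -10, -7, -7]
q=4: [-11, -15, -12, -13]
Optimal cycle mean attained by: cycle 0->3->0, total (-7) + (-4), length 2.
Answer: λ = -11/2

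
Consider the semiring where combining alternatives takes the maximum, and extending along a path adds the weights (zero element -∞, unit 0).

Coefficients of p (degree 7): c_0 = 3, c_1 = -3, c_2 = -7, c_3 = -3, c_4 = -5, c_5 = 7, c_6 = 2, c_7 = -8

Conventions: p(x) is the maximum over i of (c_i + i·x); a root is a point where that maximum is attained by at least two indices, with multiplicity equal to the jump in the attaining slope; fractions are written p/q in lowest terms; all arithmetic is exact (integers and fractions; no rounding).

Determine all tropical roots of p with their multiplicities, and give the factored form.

hull edge (i=0, c=3) to (i=5, c=7): slope 4/5, span 5
hull edge (i=5, c=7) to (i=6, c=2): slope -5, span 1
hull edge (i=6, c=2) to (i=7, c=-8): slope -10, span 1
Factored form: p(x) = -8 ⊗ (x ⊕ (-4/5)) ⊗ (x ⊕ (-4/5)) ⊗ (x ⊕ (-4/5)) ⊗ (x ⊕ (-4/5)) ⊗ (x ⊕ (-4/5)) ⊗ (x ⊕ 5) ⊗ (x ⊕ 10)
Answer: roots = -4/5 (mult 5), 5 (mult 1), 10 (mult 1)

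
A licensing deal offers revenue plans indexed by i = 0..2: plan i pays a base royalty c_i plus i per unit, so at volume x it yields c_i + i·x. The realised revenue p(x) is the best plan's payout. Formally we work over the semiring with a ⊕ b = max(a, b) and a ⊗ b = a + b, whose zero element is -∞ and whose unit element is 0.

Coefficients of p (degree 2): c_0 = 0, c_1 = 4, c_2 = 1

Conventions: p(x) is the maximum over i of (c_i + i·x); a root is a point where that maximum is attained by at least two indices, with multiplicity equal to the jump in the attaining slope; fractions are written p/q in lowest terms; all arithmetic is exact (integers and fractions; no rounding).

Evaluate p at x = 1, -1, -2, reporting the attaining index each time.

p(1) = max(0+0·1=0, 4+1·1=5, 1+2·1=3) = 5 (attained by i=1)
p(-1) = max(0+0·(-1)=0, 4+1·(-1)=3, 1+2·(-1)=-1) = 3 (attained by i=1)
p(-2) = max(0+0·(-2)=0, 4+1·(-2)=2, 1+2·(-2)=-3) = 2 (attained by i=1)
Answer: p(1) = 5; p(-1) = 3; p(-2) = 2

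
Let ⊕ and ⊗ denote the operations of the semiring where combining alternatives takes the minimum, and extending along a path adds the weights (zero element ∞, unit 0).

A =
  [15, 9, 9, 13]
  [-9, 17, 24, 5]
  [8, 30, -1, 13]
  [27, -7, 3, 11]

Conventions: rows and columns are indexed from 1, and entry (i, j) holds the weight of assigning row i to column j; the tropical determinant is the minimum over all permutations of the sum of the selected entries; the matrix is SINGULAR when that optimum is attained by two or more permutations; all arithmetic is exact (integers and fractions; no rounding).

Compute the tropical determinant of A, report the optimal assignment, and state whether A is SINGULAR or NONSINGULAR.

σ = (1, 2, 3, 4): 15 + 17 + (-1) + 11 = 42
σ = (1, 2, 4, 3): 15 + 17 + 13 + 3 = 48
σ = (1, 3, 2, 4): 15 + 24 + 30 + 11 = 80
σ = (1, 3, 4, 2): 15 + 24 + 13 + (-7) = 45
σ = (1, 4, 2, 3): 15 + 5 + 30 + 3 = 53
σ = (1, 4, 3, 2): 15 + 5 + (-1) + (-7) = 12
σ = (2, 1, 3, 4): 9 + (-9) + (-1) + 11 = 10
σ = (2, 1, 4, 3): 9 + (-9) + 13 + 3 = 16
σ = (2, 3, 1, 4): 9 + 24 + 8 + 11 = 52
σ = (2, 3, 4, 1): 9 + 24 + 13 + 27 = 73
σ = (2, 4, 1, 3): 9 + 5 + 8 + 3 = 25
σ = (2, 4, 3, 1): 9 + 5 + (-1) + 27 = 40
σ = (3, 1, 2, 4): 9 + (-9) + 30 + 11 = 41
σ = (3, 1, 4, 2): 9 + (-9) + 13 + (-7) = 6
σ = (3, 2, 1, 4): 9 + 17 + 8 + 11 = 45
σ = (3, 2, 4, 1): 9 + 17 + 13 + 27 = 66
σ = (3, 4, 1, 2): 9 + 5 + 8 + (-7) = 15
σ = (3, 4, 2, 1): 9 + 5 + 30 + 27 = 71
σ = (4, 1, 2, 3): 13 + (-9) + 30 + 3 = 37
σ = (4, 1, 3, 2): 13 + (-9) + (-1) + (-7) = -4
σ = (4, 2, 1, 3): 13 + 17 + 8 + 3 = 41
σ = (4, 2, 3, 1): 13 + 17 + (-1) + 27 = 56
σ = (4, 3, 1, 2): 13 + 24 + 8 + (-7) = 38
σ = (4, 3, 2, 1): 13 + 24 + 30 + 27 = 94
Optimal value attained by: σ = (4, 1, 3, 2).
Answer: det⊕(A) = -4; verdict: NONSINGULAR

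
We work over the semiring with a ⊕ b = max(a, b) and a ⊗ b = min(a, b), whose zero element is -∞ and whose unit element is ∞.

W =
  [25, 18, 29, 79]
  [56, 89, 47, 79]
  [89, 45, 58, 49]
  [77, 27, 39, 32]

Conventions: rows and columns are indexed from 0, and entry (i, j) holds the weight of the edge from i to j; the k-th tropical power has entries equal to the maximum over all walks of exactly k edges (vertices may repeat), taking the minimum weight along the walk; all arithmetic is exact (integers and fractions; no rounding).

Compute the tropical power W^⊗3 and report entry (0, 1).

W^⊗2:
  [77, 29, 39, 32]
  [77, 89, 47, 79]
  [58, 45, 58, 79]
  [39, 39, 39, 77]
W^⊗3:
  [39, 39, 39, 77]
  [77, 89, 47, 79]
  [77, 45, 58, 58]
  [77, 39, 39, 39]
Key observation: the optimum is the walk 0->3->2->1, with weight 79 min 39 min 45 = 39.
Optimal value attained by: walk 0->3->2->1.
Answer: (W^⊗3)[0][1] = 39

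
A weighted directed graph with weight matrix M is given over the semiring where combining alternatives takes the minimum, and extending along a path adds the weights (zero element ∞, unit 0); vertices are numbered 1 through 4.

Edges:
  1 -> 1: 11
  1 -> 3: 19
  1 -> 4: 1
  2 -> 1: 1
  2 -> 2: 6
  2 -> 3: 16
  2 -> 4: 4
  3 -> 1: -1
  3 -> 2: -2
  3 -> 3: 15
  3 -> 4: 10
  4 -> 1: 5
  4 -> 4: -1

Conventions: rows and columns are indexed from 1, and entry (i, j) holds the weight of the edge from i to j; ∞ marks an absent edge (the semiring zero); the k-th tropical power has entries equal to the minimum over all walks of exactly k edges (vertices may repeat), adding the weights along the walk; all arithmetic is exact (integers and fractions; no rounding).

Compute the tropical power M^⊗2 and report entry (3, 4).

M^⊗2:
  [6, 17, 30, 0]
  [7, 12, 20, 2]
  [-1, 4, 14, 0]
  [4, ∞, 24, -2]
Key observation: the optimum is the walk 3->1->4, with weight (-1) + 1 = 0.
Optimal value attained by: walk 3->1->4.
Answer: (M^⊗2)[3][4] = 0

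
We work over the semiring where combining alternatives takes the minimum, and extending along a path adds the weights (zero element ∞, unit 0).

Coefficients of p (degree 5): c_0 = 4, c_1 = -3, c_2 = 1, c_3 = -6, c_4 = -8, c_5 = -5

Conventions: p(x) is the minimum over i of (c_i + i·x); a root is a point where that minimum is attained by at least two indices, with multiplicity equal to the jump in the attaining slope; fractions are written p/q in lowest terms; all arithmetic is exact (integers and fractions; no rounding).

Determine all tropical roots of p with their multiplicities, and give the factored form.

hull edge (i=0, c=4) to (i=1, c=-3): slope -7, span 1
hull edge (i=1, c=-3) to (i=4, c=-8): slope -5/3, span 3
hull edge (i=4, c=-8) to (i=5, c=-5): slope 3, span 1
Factored form: p(x) = -5 ⊗ (x ⊕ (-3)) ⊗ (x ⊕ 5/3) ⊗ (x ⊕ 5/3) ⊗ (x ⊕ 5/3) ⊗ (x ⊕ 7)
Answer: roots = -3 (mult 1), 5/3 (mult 3), 7 (mult 1)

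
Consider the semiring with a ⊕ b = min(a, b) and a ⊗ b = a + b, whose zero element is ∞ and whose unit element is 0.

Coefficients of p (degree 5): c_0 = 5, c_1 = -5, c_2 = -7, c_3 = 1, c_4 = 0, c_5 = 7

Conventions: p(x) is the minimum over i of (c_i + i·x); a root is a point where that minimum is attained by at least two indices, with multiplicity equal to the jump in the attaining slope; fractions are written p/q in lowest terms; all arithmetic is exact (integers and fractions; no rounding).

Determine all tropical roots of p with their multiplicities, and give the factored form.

hull edge (i=0, c=5) to (i=1, c=-5): slope -10, span 1
hull edge (i=1, c=-5) to (i=2, c=-7): slope -2, span 1
hull edge (i=2, c=-7) to (i=4, c=0): slope 7/2, span 2
hull edge (i=4, c=0) to (i=5, c=7): slope 7, span 1
Factored form: p(x) = 7 ⊗ (x ⊕ (-7)) ⊗ (x ⊕ (-7/2)) ⊗ (x ⊕ (-7/2)) ⊗ (x ⊕ 2) ⊗ (x ⊕ 10)
Answer: roots = -7 (mult 1), -7/2 (mult 2), 2 (mult 1), 10 (mult 1)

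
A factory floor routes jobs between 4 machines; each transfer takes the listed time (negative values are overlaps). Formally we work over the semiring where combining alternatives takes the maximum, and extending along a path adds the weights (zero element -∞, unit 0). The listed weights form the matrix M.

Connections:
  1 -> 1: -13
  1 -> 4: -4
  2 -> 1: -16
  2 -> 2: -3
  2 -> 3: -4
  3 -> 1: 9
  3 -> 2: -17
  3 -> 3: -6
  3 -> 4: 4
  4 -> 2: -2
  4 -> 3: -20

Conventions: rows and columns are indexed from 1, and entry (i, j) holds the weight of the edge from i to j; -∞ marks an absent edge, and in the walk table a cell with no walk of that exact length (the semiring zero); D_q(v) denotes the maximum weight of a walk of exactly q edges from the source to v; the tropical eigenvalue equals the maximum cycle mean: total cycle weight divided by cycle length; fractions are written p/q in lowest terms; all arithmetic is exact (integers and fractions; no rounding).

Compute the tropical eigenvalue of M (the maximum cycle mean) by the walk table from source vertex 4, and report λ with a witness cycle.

q=0: [-∞, -∞, -∞, 0]
q=1: [-∞, -2, -20, -∞]
q=2: [-11, -5, -6, -16]
q=3: [3, -8, -9, -2]
q=4: [0, -4, -12, -1]
Optimal cycle mean attained by: cycle 1->4->2->3->1, total (-4) + (-2) + (-4) + 9, length 4.
Answer: λ = -1/4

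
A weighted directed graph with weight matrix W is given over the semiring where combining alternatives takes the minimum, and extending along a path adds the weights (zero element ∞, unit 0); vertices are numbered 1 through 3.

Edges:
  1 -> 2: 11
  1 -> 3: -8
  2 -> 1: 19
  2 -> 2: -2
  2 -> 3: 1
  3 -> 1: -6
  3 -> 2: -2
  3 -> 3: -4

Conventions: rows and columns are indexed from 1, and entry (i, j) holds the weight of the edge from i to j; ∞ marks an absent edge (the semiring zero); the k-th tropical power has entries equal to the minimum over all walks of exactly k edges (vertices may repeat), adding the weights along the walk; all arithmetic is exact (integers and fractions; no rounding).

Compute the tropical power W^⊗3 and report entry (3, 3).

W^⊗2:
  [-14, -10, -12]
  [-5, -4, -3]
  [-10, -6, -14]
W^⊗3:
  [-18, -14, -22]
  [-9, -6, -13]
  [-20, -16, -18]
Key observation: the optimum is the walk 3->1->3->3, with weight (-6) + (-8) + (-4) = -18.
Optimal value attained by: walk 3->1->3->3.
Answer: (W^⊗3)[3][3] = -18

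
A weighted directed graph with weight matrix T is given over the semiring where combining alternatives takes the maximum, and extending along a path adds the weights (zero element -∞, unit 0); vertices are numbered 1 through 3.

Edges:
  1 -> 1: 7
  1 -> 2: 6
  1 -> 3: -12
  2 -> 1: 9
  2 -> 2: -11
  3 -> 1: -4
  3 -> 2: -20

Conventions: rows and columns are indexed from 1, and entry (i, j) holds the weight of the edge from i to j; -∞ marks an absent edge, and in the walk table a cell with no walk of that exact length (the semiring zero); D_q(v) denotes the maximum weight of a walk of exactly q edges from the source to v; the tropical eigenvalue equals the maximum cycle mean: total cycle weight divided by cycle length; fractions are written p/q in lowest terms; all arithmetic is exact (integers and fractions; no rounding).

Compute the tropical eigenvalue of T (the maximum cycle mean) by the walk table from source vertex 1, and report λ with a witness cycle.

q=0: [0, -∞, -∞]
q=1: [7, 6, -12]
q=2: [15, 13, -5]
q=3: [22, 21, 3]
Optimal cycle mean attained by: cycle 1->2->1, total 6 + 9, length 2.
Answer: λ = 15/2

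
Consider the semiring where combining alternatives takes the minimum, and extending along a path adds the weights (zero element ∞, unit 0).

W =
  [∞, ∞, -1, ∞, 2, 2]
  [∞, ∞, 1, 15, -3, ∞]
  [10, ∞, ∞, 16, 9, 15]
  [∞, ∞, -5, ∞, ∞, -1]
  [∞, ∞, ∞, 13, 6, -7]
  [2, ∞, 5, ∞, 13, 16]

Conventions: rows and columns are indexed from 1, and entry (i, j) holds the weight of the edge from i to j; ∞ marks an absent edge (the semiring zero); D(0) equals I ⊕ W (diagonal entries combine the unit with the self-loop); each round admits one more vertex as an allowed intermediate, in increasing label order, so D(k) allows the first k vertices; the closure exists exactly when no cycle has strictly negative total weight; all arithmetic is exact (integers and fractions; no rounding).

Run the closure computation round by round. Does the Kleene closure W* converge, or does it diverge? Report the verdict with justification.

D(0):
  [0, ∞, -1, ∞, 2, 2]
  [∞, 0, 1, 15, -3, ∞]
  [10, ∞, 0, 16, 9, 15]
  [∞, ∞, -5, 0, ∞, -1]
  [∞, ∞, ∞, 13, 0, -7]
  [2, ∞, 5, ∞, 13, 0]
D(1):
  [0, ∞, -1, ∞, 2, 2]
  [∞, 0, 1, 15, -3, ∞]
  [10, ∞, 0, 16, 9, 12]
  [∞, ∞, -5, 0, ∞, -1]
  [∞, ∞, ∞, 13, 0, -7]
  [2, ∞, 1, ∞, 4, 0]
D(2):
  [0, ∞, -1, ∞, 2, 2]
  [∞, 0, 1, 15, -3, ∞]
  [10, ∞, 0, 16, 9, 12]
  [∞, ∞, -5, 0, ∞, -1]
  [∞, ∞, ∞, 13, 0, -7]
  [2, ∞, 1, ∞, 4, 0]
D(3):
  [0, ∞, -1, 15, 2, 2]
  [11, 0, 1, 15, -3, 13]
  [10, ∞, 0, 16, 9, 12]
  [5, ∞, -5, 0, 4, -1]
  [∞, ∞, ∞, 13, 0, -7]
  [2, ∞, 1, 17, 4, 0]
D(4):
  [0, ∞, -1, 15, 2, 2]
  [11, 0, 1, 15, -3, 13]
  [10, ∞, 0, 16, 9, 12]
  [5, ∞, -5, 0, 4, -1]
  [18, ∞, 8, 13, 0, -7]
  [2, ∞, 1, 17, 4, 0]
Detection: at round 5, diagonal entry (6, 6) turns strictly negative.
Key observation: the cycle 6->1->5->6 has total weight 2 + 2 + (-7), which is strictly negative.
Answer: DIVERGES — negative cycle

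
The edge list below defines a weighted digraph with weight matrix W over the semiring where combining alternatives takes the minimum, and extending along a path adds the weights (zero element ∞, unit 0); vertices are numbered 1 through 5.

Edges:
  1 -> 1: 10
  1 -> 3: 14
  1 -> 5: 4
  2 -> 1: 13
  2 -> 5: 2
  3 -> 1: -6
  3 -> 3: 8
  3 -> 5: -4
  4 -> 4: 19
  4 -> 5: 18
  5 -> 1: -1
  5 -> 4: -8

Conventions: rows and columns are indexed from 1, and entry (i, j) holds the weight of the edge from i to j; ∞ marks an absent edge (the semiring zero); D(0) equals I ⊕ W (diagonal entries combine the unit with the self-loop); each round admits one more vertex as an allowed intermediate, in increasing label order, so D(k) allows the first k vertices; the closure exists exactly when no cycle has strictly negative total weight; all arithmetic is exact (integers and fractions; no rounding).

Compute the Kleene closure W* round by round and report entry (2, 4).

D(0):
  [0, ∞, 14, ∞, 4]
  [13, 0, ∞, ∞, 2]
  [-6, ∞, 0, ∞, -4]
  [∞, ∞, ∞, 0, 18]
  [-1, ∞, ∞, -8, 0]
D(1):
  [0, ∞, 14, ∞, 4]
  [13, 0, 27, ∞, 2]
  [-6, ∞, 0, ∞, -4]
  [∞, ∞, ∞, 0, 18]
  [-1, ∞, 13, -8, 0]
D(2):
  [0, ∞, 14, ∞, 4]
  [13, 0, 27, ∞, 2]
  [-6, ∞, 0, ∞, -4]
  [∞, ∞, ∞, 0, 18]
  [-1, ∞, 13, -8, 0]
D(3):
  [0, ∞, 14, ∞, 4]
  [13, 0, 27, ∞, 2]
  [-6, ∞, 0, ∞, -4]
  [∞, ∞, ∞, 0, 18]
  [-1, ∞, 13, -8, 0]
D(4):
  [0, ∞, 14, ∞, 4]
  [13, 0, 27, ∞, 2]
  [-6, ∞, 0, ∞, -4]
  [∞, ∞, ∞, 0, 18]
  [-1, ∞, 13, -8, 0]
D(5):
  [0, ∞, 14, -4, 4]
  [1, 0, 15, -6, 2]
  [-6, ∞, 0, -12, -4]
  [17, ∞, 31, 0, 18]
  [-1, ∞, 13, -8, 0]
Answer: W*[2][4] = -6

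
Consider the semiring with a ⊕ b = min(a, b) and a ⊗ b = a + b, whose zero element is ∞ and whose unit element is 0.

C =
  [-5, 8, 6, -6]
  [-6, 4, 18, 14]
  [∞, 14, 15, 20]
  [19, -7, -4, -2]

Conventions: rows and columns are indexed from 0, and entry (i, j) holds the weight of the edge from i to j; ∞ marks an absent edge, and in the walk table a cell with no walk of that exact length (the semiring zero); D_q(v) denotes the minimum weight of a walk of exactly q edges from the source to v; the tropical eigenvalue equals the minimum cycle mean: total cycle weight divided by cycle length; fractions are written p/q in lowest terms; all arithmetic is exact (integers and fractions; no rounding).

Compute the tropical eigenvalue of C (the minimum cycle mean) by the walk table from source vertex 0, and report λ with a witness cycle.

q=0: [0, ∞, ∞, ∞]
q=1: [-5, 8, 6, -6]
q=2: [-10, -13, -10, -11]
q=3: [-19, -18, -15, -16]
q=4: [-24, -23, -20, -25]
Optimal cycle mean attained by: cycle 0->3->1->0, total (-6) + (-7) + (-6), length 3.
Answer: λ = -19/3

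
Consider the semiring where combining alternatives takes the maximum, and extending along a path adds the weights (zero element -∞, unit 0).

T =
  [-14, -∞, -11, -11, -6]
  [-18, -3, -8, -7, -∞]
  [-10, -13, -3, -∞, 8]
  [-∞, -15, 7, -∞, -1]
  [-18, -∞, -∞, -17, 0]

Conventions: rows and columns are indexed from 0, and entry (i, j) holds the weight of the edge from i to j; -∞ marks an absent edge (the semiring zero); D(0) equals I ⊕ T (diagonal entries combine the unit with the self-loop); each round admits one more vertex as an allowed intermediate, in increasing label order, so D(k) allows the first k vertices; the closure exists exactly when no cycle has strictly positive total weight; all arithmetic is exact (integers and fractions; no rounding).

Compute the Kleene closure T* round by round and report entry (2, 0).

D(0):
  [0, -∞, -11, -11, -6]
  [-18, 0, -8, -7, -∞]
  [-10, -13, 0, -∞, 8]
  [-∞, -15, 7, 0, -1]
  [-18, -∞, -∞, -17, 0]
D(1):
  [0, -∞, -11, -11, -6]
  [-18, 0, -8, -7, -24]
  [-10, -13, 0, -21, 8]
  [-∞, -15, 7, 0, -1]
  [-18, -∞, -29, -17, 0]
D(2):
  [0, -∞, -11, -11, -6]
  [-18, 0, -8, -7, -24]
  [-10, -13, 0, -20, 8]
  [-33, -15, 7, 0, -1]
  [-18, -∞, -29, -17, 0]
D(3):
  [0, -24, -11, -11, -3]
  [-18, 0, -8, -7, 0]
  [-10, -13, 0, -20, 8]
  [-3, -6, 7, 0, 15]
  [-18, -42, -29, -17, 0]
D(4):
  [0, -17, -4, -11, 4]
  [-10, 0, 0, -7, 8]
  [-10, -13, 0, -20, 8]
  [-3, -6, 7, 0, 15]
  [-18, -23, -10, -17, 0]
D(5):
  [0, -17, -4, -11, 4]
  [-10, 0, 0, -7, 8]
  [-10, -13, 0, -9, 8]
  [-3, -6, 7, 0, 15]
  [-18, -23, -10, -17, 0]
Answer: T*[2][0] = -10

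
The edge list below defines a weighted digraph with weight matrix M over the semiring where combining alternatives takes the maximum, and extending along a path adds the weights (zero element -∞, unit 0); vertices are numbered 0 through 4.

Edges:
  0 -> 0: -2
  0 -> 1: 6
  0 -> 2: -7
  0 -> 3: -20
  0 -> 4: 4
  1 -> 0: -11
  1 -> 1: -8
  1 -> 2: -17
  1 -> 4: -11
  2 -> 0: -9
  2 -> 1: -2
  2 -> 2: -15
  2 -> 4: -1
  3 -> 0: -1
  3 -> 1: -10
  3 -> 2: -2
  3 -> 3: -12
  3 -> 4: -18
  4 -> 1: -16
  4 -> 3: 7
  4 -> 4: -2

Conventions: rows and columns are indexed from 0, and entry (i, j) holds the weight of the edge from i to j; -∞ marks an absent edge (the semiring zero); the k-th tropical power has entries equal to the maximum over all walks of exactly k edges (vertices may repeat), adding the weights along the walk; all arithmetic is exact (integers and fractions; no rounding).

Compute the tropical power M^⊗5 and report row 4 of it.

M^⊗2:
  [-4, 4, -9, 11, 2]
  [-13, -5, -18, -4, -7]
  [-11, -3, -16, 6, -3]
  [-3, 5, -8, -11, 3]
  [6, -3, 5, 5, -4]
M^⊗3:
  [10, 2, 9, 9, 0]
  [-5, -7, -6, 0, -9]
  [5, -4, 4, 4, -5]
  [-5, 3, -10, 10, 1]
  [4, 12, 3, 3, 10]
M^⊗4:
  [8, 16, 7, 7, 14]
  [-1, 1, -2, -2, -1]
  [3, 11, 2, 2, 9]
  [9, 1, 8, 8, -1]
  [2, 10, 1, 17, 8]
M^⊗5:
  [6, 14, 5, 21, 12]
  [-3, 5, -4, 6, 3]
  [1, 9, 0, 16, 7]
  [7, 15, 6, 6, 13]
  [16, 8, 15, 15, 6]
Answer: row 4 of M^⊗5 = [16, 8, 15, 15, 6]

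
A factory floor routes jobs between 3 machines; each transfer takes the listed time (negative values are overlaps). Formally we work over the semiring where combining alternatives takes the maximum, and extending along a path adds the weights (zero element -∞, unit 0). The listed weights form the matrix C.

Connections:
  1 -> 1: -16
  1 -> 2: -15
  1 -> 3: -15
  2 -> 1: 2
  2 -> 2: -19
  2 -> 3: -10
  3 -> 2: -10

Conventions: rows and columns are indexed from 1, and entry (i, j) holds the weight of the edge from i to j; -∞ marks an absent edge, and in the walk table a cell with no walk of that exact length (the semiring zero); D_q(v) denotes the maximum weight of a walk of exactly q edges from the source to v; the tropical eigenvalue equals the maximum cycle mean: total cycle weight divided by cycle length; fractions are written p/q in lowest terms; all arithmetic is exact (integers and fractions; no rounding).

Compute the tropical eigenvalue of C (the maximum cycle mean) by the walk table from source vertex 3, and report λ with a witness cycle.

q=0: [-∞, -∞, 0]
q=1: [-∞, -10, -∞]
q=2: [-8, -29, -20]
q=3: [-24, -23, -23]
Optimal cycle mean attained by: cycle 1->2->1, total (-15) + 2, length 2.
Answer: λ = -13/2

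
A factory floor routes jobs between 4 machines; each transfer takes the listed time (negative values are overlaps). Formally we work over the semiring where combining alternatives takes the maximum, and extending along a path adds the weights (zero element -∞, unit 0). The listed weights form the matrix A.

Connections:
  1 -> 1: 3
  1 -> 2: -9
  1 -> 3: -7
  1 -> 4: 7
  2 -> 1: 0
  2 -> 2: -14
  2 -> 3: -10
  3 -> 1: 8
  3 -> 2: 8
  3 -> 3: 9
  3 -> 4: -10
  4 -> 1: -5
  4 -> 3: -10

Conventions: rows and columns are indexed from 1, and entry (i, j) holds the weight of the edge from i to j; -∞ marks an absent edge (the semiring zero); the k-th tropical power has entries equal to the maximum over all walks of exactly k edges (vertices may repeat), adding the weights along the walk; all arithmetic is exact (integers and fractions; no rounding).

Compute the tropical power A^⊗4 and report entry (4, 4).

A^⊗2:
  [6, 1, 2, 10]
  [3, -2, -1, 7]
  [17, 17, 18, 15]
  [-2, -2, -1, 2]
A^⊗3:
  [10, 10, 11, 13]
  [7, 7, 8, 10]
  [26, 26, 27, 24]
  [7, 7, 8, 5]
A^⊗4:
  [19, 19, 20, 17]
  [16, 16, 17, 14]
  [35, 35, 36, 33]
  [16, 16, 17, 14]
Key observation: the optimum is the walk 4->3->3->1->4, with weight (-10) + 9 + 8 + 7 = 14.
Optimal value attained by: walk 4->3->3->1->4.
Answer: (A^⊗4)[4][4] = 14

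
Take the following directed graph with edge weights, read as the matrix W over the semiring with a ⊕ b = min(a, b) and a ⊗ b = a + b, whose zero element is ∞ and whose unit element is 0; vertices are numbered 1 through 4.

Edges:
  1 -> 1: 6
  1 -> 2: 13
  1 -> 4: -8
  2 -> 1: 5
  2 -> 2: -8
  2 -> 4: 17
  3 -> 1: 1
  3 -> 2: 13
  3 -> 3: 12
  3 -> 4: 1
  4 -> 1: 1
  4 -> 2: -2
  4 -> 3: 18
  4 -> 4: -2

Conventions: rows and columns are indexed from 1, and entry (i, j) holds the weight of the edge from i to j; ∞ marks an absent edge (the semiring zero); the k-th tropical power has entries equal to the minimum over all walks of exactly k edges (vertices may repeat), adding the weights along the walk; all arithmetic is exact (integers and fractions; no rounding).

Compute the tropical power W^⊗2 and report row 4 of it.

W^⊗2:
  [-7, -10, 10, -10]
  [-3, -16, 35, -3]
  [2, -1, 19, -7]
  [-1, -10, 16, -7]
Answer: row 4 of W^⊗2 = [-1, -10, 16, -7]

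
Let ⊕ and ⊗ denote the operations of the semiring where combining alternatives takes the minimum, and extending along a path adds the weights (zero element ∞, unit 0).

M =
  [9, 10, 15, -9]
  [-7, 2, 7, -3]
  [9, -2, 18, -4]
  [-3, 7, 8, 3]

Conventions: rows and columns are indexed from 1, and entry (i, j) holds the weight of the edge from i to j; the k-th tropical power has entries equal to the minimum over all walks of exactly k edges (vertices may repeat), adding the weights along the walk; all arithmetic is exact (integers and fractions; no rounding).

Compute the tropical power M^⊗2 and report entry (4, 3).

M^⊗2:
  [-12, -2, -1, -6]
  [-6, 3, 5, -16]
  [-9, 0, 4, -5]
  [0, 6, 11, -12]
Key observation: the optimum is the walk 4->4->3, with weight 3 + 8 = 11.
Optimal value attained by: walk 4->4->3.
Answer: (M^⊗2)[4][3] = 11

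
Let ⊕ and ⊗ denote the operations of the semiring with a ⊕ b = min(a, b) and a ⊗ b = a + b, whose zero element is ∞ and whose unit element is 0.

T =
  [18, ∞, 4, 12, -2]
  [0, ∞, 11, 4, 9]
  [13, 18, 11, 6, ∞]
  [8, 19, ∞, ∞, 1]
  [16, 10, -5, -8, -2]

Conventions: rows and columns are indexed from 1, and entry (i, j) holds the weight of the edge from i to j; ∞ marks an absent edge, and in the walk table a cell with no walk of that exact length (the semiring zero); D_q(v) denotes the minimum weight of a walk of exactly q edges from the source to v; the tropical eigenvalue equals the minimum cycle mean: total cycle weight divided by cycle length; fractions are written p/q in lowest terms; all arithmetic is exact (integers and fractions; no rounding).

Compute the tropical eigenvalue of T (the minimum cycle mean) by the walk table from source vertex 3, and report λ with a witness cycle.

q=0: [∞, ∞, 0, ∞, ∞]
q=1: [13, 18, 11, 6, ∞]
q=2: [14, 25, 17, 17, 7]
q=3: [23, 17, 2, -1, 5]
q=4: [7, 15, 0, -3, 0]
q=5: [5, 10, -5, -8, -2]
Optimal cycle mean attained by: cycle 4->5->4, total 1 + (-8), length 2.
Answer: λ = -7/2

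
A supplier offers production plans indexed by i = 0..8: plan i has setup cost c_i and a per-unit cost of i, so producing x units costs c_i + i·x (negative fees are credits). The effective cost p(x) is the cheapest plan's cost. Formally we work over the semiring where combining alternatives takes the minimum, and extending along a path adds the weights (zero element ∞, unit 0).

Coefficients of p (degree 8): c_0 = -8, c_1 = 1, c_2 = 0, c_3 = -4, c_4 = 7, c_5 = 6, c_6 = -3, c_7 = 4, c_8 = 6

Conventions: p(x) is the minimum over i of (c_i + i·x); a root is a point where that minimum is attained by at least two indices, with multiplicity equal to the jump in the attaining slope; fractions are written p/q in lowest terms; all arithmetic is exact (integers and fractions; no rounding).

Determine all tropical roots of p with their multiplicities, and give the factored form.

hull edge (i=0, c=-8) to (i=6, c=-3): slope 5/6, span 6
hull edge (i=6, c=-3) to (i=8, c=6): slope 9/2, span 2
Factored form: p(x) = 6 ⊗ (x ⊕ (-9/2)) ⊗ (x ⊕ (-9/2)) ⊗ (x ⊕ (-5/6)) ⊗ (x ⊕ (-5/6)) ⊗ (x ⊕ (-5/6)) ⊗ (x ⊕ (-5/6)) ⊗ (x ⊕ (-5/6)) ⊗ (x ⊕ (-5/6))
Answer: roots = -9/2 (mult 2), -5/6 (mult 6)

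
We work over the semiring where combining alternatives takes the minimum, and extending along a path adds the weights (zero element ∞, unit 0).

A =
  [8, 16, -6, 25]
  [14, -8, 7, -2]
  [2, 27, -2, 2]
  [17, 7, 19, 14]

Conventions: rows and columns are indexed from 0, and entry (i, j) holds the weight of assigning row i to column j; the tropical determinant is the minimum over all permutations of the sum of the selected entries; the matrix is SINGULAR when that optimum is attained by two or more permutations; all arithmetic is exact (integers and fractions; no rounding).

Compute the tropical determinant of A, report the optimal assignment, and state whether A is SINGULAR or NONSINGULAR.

σ = (0, 1, 2, 3): 8 + (-8) + (-2) + 14 = 12
σ = (0, 1, 3, 2): 8 + (-8) + 2 + 19 = 21
σ = (0, 2, 1, 3): 8 + 7 + 27 + 14 = 56
σ = (0, 2, 3, 1): 8 + 7 + 2 + 7 = 24
σ = (0, 3, 1, 2): 8 + (-2) + 27 + 19 = 52
σ = (0, 3, 2, 1): 8 + (-2) + (-2) + 7 = 11
σ = (1, 0, 2, 3): 16 + 14 + (-2) + 14 = 42
σ = (1, 0, 3, 2): 16 + 14 + 2 + 19 = 51
σ = (1, 2, 0, 3): 16 + 7 + 2 + 14 = 39
σ = (1, 2, 3, 0): 16 + 7 + 2 + 17 = 42
σ = (1, 3, 0, 2): 16 + (-2) + 2 + 19 = 35
σ = (1, 3, 2, 0): 16 + (-2) + (-2) + 17 = 29
σ = (2, 0, 1, 3): (-6) + 14 + 27 + 14 = 49
σ = (2, 0, 3, 1): (-6) + 14 + 2 + 7 = 17
σ = (2, 1, 0, 3): (-6) + (-8) + 2 + 14 = 2
σ = (2, 1, 3, 0): (-6) + (-8) + 2 + 17 = 5
σ = (2, 3, 0, 1): (-6) + (-2) + 2 + 7 = 1
σ = (2, 3, 1, 0): (-6) + (-2) + 27 + 17 = 36
σ = (3, 0, 1, 2): 25 + 14 + 27 + 19 = 85
σ = (3, 0, 2, 1): 25 + 14 + (-2) + 7 = 44
σ = (3, 1, 0, 2): 25 + (-8) + 2 + 19 = 38
σ = (3, 1, 2, 0): 25 + (-8) + (-2) + 17 = 32
σ = (3, 2, 0, 1): 25 + 7 + 2 + 7 = 41
σ = (3, 2, 1, 0): 25 + 7 + 27 + 17 = 76
Optimal value attained by: σ = (2, 3, 0, 1).
Answer: det⊕(A) = 1; verdict: NONSINGULAR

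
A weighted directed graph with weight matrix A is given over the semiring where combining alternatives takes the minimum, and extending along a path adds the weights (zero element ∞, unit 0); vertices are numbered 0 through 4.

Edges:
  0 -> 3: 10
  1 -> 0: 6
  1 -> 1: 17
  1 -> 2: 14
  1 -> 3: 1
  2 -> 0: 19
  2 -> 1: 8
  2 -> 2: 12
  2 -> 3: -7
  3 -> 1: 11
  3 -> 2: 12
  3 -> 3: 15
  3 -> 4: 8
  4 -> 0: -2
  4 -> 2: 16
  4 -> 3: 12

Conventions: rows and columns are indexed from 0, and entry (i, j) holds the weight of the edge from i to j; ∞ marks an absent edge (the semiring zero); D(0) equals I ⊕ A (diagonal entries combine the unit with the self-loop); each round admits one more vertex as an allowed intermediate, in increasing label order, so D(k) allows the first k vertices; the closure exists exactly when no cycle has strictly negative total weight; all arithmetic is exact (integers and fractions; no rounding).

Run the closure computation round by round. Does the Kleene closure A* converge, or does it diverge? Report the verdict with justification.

D(0):
  [0, ∞, ∞, 10, ∞]
  [6, 0, 14, 1, ∞]
  [19, 8, 0, -7, ∞]
  [∞, 11, 12, 0, 8]
  [-2, ∞, 16, 12, 0]
D(1):
  [0, ∞, ∞, 10, ∞]
  [6, 0, 14, 1, ∞]
  [19, 8, 0, -7, ∞]
  [∞, 11, 12, 0, 8]
  [-2, ∞, 16, 8, 0]
D(2):
  [0, ∞, ∞, 10, ∞]
  [6, 0, 14, 1, ∞]
  [14, 8, 0, -7, ∞]
  [17, 11, 12, 0, 8]
  [-2, ∞, 16, 8, 0]
D(3):
  [0, ∞, ∞, 10, ∞]
  [6, 0, 14, 1, ∞]
  [14, 8, 0, -7, ∞]
  [17, 11, 12, 0, 8]
  [-2, 24, 16, 8, 0]
D(4):
  [0, 21, 22, 10, 18]
  [6, 0, 13, 1, 9]
  [10, 4, 0, -7, 1]
  [17, 11, 12, 0, 8]
  [-2, 19, 16, 8, 0]
D(5):
  [0, 21, 22, 10, 18]
  [6, 0, 13, 1, 9]
  [-1, 4, 0, -7, 1]
  [6, 11, 12, 0, 8]
  [-2, 19, 16, 8, 0]
Key observation: every diagonal entry stays at the unit through all rounds, so no improving cycle exists.
Answer: CONVERGES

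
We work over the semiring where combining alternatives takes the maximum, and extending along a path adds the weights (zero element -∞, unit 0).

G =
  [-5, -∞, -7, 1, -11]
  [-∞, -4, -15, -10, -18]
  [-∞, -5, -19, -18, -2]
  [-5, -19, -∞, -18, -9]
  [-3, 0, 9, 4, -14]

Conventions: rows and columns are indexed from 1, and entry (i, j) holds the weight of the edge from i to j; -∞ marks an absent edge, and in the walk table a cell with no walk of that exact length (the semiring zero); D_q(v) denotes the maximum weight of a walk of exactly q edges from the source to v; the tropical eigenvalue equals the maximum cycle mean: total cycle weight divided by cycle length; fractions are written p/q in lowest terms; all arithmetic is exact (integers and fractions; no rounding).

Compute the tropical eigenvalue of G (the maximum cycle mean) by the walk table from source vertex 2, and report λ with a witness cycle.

q=0: [-∞, 0, -∞, -∞, -∞]
q=1: [-∞, -4, -15, -10, -18]
q=2: [-15, -8, -9, -14, -17]
q=3: [-19, -12, -8, -13, -11]
q=4: [-14, -11, -2, -7, -10]
q=5: [-12, -7, -1, -6, -4]
Optimal cycle mean attained by: cycle 3->5->3, total (-2) + 9, length 2.
Answer: λ = 7/2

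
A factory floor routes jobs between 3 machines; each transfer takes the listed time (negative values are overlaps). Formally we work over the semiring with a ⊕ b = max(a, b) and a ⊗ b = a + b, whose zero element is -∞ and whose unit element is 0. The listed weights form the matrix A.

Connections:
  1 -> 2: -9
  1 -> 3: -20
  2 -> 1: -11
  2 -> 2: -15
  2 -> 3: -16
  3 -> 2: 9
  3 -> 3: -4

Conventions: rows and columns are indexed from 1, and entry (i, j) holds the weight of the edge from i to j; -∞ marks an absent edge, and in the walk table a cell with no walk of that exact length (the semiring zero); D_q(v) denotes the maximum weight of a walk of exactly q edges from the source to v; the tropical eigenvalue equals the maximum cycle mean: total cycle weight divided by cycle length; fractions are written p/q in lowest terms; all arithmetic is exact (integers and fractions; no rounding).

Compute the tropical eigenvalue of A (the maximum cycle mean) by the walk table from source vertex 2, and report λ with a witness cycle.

q=0: [-∞, 0, -∞]
q=1: [-11, -15, -16]
q=2: [-26, -7, -20]
q=3: [-18, -11, -23]
Optimal cycle mean attained by: cycle 2->3->2, total (-16) + 9, length 2.
Answer: λ = -7/2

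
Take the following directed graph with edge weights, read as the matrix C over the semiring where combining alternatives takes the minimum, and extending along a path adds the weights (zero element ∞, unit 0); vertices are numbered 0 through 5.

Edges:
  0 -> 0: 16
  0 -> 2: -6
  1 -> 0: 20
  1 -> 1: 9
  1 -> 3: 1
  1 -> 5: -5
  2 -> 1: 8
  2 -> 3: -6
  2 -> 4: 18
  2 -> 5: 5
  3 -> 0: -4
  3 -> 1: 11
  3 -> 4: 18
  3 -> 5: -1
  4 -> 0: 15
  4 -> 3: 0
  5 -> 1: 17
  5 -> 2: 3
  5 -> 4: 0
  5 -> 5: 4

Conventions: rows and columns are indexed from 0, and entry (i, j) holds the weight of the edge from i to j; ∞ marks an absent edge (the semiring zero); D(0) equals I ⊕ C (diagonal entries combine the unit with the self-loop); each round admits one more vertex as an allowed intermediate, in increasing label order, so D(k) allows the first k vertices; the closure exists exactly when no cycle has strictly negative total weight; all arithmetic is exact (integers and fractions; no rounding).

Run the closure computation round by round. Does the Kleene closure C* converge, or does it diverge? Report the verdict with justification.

D(0):
  [0, ∞, -6, ∞, ∞, ∞]
  [20, 0, ∞, 1, ∞, -5]
  [∞, 8, 0, -6, 18, 5]
  [-4, 11, ∞, 0, 18, -1]
  [15, ∞, ∞, 0, 0, ∞]
  [∞, 17, 3, ∞, 0, 0]
D(1):
  [0, ∞, -6, ∞, ∞, ∞]
  [20, 0, 14, 1, ∞, -5]
  [∞, 8, 0, -6, 18, 5]
  [-4, 11, -10, 0, 18, -1]
  [15, ∞, 9, 0, 0, ∞]
  [∞, 17, 3, ∞, 0, 0]
D(2):
  [0, ∞, -6, ∞, ∞, ∞]
  [20, 0, 14, 1, ∞, -5]
  [28, 8, 0, -6, 18, 3]
  [-4, 11, -10, 0, 18, -1]
  [15, ∞, 9, 0, 0, ∞]
  [37, 17, 3, 18, 0, 0]
Detection: at round 3, diagonal entry (3, 3) turns strictly negative.
Key observation: the cycle 3->0->2->1->3 has total weight (-4) + (-6) + 8 + 1, which is strictly negative.
Answer: DIVERGES — negative cycle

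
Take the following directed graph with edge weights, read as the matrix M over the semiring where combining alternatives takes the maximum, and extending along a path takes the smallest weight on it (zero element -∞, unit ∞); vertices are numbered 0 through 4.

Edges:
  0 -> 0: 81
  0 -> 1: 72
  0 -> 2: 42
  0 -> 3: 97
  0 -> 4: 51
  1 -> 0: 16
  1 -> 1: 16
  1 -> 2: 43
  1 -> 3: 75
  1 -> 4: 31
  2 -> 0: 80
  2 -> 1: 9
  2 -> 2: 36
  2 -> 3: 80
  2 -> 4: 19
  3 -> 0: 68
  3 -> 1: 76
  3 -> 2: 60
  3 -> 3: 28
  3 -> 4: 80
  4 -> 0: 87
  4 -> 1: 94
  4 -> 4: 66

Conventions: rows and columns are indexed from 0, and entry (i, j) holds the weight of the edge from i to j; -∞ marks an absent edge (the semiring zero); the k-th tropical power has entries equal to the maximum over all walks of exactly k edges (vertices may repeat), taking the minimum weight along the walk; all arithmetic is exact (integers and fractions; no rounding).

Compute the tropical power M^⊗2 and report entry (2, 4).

M^⊗2:
  [81, 76, 60, 81, 80]
  [68, 75, 60, 43, 75]
  [80, 76, 60, 80, 80]
  [80, 80, 43, 75, 66]
  [81, 72, 43, 87, 66]
Key observation: the optimum is the walk 2->3->4, with weight 80 min 80 = 80.
Optimal value attained by: walk 2->3->4.
Answer: (M^⊗2)[2][4] = 80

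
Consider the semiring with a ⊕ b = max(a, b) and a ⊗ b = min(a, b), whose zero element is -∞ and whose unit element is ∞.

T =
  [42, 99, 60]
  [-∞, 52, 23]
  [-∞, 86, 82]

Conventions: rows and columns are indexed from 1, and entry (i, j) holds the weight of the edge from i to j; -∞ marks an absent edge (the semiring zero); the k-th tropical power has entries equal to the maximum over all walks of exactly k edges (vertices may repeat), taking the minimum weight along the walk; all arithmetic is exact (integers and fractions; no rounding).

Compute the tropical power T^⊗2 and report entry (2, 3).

T^⊗2:
  [42, 60, 60]
  [-∞, 52, 23]
  [-∞, 82, 82]
Key observation: the optimum is the walk 2->2->3, with weight 52 min 23 = 23.
Optimal value attained by: walk 2->2->3.
Answer: (T^⊗2)[2][3] = 23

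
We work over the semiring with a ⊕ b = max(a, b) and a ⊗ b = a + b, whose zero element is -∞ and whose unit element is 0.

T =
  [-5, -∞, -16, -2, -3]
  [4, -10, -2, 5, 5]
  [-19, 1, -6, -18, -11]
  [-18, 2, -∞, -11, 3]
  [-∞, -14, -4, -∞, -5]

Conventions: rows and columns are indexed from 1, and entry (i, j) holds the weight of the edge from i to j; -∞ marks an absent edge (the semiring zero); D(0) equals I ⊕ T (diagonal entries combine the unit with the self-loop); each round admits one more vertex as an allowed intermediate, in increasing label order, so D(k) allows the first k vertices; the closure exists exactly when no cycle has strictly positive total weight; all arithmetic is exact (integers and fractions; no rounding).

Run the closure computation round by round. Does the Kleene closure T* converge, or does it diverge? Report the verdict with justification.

D(0):
  [0, -∞, -16, -2, -3]
  [4, 0, -2, 5, 5]
  [-19, 1, 0, -18, -11]
  [-18, 2, -∞, 0, 3]
  [-∞, -14, -4, -∞, 0]
D(1):
  [0, -∞, -16, -2, -3]
  [4, 0, -2, 5, 5]
  [-19, 1, 0, -18, -11]
  [-18, 2, -34, 0, 3]
  [-∞, -14, -4, -∞, 0]
Detection: at round 2, diagonal entry (4, 4) turns strictly positive.
Key observation: the cycle 4->2->1->4 has total weight 2 + 4 + (-2), which is strictly positive.
Answer: DIVERGES — positive cycle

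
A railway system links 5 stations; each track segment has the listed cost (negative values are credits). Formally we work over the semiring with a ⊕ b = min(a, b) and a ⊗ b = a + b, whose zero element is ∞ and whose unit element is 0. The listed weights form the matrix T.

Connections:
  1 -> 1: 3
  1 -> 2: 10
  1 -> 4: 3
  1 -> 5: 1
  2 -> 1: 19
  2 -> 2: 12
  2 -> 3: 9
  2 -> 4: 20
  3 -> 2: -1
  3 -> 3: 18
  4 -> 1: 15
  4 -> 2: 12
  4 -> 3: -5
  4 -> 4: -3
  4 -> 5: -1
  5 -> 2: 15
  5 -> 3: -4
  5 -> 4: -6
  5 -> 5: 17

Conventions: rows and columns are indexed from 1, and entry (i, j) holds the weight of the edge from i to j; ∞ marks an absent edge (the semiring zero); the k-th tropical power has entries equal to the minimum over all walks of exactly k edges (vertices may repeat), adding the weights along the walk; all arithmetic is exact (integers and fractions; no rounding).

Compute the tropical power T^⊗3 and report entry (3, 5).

T^⊗2:
  [6, 13, -3, -5, 2]
  [22, 8, 15, 17, 19]
  [18, 11, 8, 19, ∞]
  [12, -6, -8, -7, -4]
  [9, -5, -11, -9, -7]
T^⊗3:
  [9, -4, -10, -8, -6]
  [25, 14, 12, 13, 16]
  [21, 7, 14, 16, 18]
  [8, -9, -12, -10, -8]
  [6, -12, -14, -13, -10]
Key observation: the optimum is the walk 3->2->4->5, with weight (-1) + 20 + (-1) = 18.
Optimal value attained by: walk 3->2->4->5.
Answer: (T^⊗3)[3][5] = 18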